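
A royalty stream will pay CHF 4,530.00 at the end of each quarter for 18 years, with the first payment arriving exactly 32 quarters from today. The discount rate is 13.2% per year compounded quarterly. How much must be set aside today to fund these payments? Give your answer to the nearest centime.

Ordinary annuity of 72 payments, first payment at period 32.
Periodic rate r = 0.132/4 per quarter; n is counted in quarters.
The ordinary-annuity PV formula values the stream one period before the first payment (period 31); discount that back 31 periods:
PV₀ = 4,530 × [1 − (1+r)^−72] / r × (1+r)^−31 = CHF 45,328.96

CHF 45,328.96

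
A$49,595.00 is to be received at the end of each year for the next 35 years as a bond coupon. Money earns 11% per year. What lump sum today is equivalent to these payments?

This is an ordinary annuity: 35 payments of A$49,595.00 at the end of each year.
Periodic rate r = 0.11 per year.
PV = PMT × [(1 − (1+r)^−n)/r] = 49,595 × [1 − (1+r)^−35] / r = A$439,175.62

A$439,175.62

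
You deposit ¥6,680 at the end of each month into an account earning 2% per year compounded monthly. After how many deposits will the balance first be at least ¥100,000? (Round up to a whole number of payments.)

Periodic rate r = 0.02/12 per month; n is counted in months.
Ordinary annuity FV: 100,000 = 6,680 × [((1+r)^n − 1)/r].
(1+r)^n = 1 + 100,000 × r / 6,680, so n = ln(1 + 100,000·r/6,680) / ln(1+r) = 14.80.
Round up to a whole number of payments: n = 15.

15 payments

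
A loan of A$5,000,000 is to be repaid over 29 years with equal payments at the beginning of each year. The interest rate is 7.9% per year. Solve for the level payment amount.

Level annuity due; solve PV = PMT × [(1 − (1+r)^−n)/r] × (1+r) for PMT.
Periodic rate r = 0.079 per year.
With n = 29: PMT = 5,000,000 / ([(1 − (1+r)^−n)/r] × (1+r)) = A$411,441.02

A$411,441.02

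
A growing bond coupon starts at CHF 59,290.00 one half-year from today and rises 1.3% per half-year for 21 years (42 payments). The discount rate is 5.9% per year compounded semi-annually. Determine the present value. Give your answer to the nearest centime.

CHF 1,770,329.96

Periodic rate r = 0.059/2 per half-year; n is counted in half-years.
Growing ordinary annuity: PV = PMT₁ × [1 − ((1+g)/(1+r))^n] / (r − g) = 59,290 × [1 − ((1+0.013)/(1+r))^42] / (r − 0.013) = CHF 1,770,329.96.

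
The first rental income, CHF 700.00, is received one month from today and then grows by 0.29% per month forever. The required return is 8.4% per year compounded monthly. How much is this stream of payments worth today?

Periodic rate r = 0.084/12 per month.
Growing perpetuity (Gordon): PV = PMT₁ / (r − g) = 700 / (r − 0.0029) = CHF 170,731.71.

CHF 170,731.71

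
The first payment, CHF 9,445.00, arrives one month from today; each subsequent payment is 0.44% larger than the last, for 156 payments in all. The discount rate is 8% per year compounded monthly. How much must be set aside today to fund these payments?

Periodic rate r = 0.08/12 per month; n is counted in months.
Growing ordinary annuity: PV = PMT₁ × [1 − ((1+g)/(1+r))^n] / (r − g) = 9,445 × [1 − ((1+0.0044)/(1+r))^156] / (r − 0.0044) = CHF 1,235,392.38.

CHF 1,235,392.38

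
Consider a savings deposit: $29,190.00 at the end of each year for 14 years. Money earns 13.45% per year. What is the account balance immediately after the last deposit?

$1,052,889.45

This is an ordinary annuity: 14 deposits of $29,190.00 at the end of each year.
Periodic rate r = 0.1345 per year.
FV = PMT × [((1+r)^n − 1)/r] = 29,190 × [(1+r)^14 − 1] / r = $1,052,889.45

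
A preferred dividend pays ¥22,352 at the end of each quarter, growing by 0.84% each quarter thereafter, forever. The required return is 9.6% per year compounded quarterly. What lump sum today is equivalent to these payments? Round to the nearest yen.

¥1,432,821

Periodic rate r = 0.096/4 per quarter.
Growing perpetuity (Gordon): PV = PMT₁ / (r − g) = 22,352 / (r − 0.0084) = ¥1,432,821.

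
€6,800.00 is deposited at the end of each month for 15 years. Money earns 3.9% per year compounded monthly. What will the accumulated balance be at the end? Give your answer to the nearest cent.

€1,659,804.92

This is an ordinary annuity: 180 deposits of €6,800.00 at the end of each month.
Periodic rate r = 0.039/12 per month; n is counted in months.
FV = PMT × [((1+r)^n − 1)/r] = 6,800 × [(1+r)^180 − 1] / r = €1,659,804.92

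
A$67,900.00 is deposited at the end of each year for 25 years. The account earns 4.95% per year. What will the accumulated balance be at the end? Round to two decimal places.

A$3,218,419.83

This is an ordinary annuity: 25 deposits of A$67,900.00 at the end of each year.
Periodic rate r = 0.0495 per year.
FV = PMT × [((1+r)^n − 1)/r] = 67,900 × [(1+r)^25 − 1] / r = A$3,218,419.83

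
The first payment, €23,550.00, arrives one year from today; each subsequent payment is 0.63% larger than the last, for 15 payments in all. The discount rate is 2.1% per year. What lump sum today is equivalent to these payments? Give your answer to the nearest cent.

€313,199.24

Periodic rate r = 0.021 per year.
Growing ordinary annuity: PV = PMT₁ × [1 − ((1+g)/(1+r))^n] / (r − g) = 23,550 × [1 − ((1+0.0063)/(1+r))^15] / (r − 0.0063) = €313,199.24.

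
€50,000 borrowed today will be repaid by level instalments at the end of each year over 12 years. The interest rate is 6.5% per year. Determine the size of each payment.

€6,128.41

Level ordinary annuity; solve PV = PMT × [(1 − (1+r)^−n)/r] for PMT.
Periodic rate r = 0.065 per year.
With n = 12: PMT = 50,000 / ([(1 − (1+r)^−n)/r]) = €6,128.41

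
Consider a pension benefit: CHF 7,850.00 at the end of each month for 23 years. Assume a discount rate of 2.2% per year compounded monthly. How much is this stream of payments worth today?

CHF 1,699,103.64

This is an ordinary annuity: 276 payments of CHF 7,850.00 at the end of each month.
Periodic rate r = 0.022/12 per month; n is counted in months.
PV = PMT × [(1 − (1+r)^−n)/r] = 7,850 × [1 − (1+r)^−276] / r = CHF 1,699,103.64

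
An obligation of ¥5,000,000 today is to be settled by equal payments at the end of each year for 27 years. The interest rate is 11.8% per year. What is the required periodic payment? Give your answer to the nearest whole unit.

Level ordinary annuity; solve PV = PMT × [(1 − (1+r)^−n)/r] for PMT.
Periodic rate r = 0.118 per year.
With n = 27: PMT = 5,000,000 / ([(1 − (1+r)^−n)/r]) = ¥620,538

¥620,538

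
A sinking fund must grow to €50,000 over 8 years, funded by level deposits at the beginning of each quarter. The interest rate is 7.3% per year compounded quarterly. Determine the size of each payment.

Level annuity due; solve FV = PMT × [((1+r)^n − 1)/r] × (1+r) for PMT.
Periodic rate r = 0.073/4 per quarter; n is counted in quarters.
With n = 32: PMT = 50,000 / ([((1+r)^n − 1)/r] × (1+r)) = €1,143.36

€1,143.36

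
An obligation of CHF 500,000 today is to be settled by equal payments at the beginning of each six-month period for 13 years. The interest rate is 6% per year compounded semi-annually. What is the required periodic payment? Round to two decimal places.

CHF 27,154.51

Level annuity due; solve PV = PMT × [(1 − (1+r)^−n)/r] × (1+r) for PMT.
Periodic rate r = 0.06/2 per half-year; n is counted in half-years.
With n = 26: PMT = 500,000 / ([(1 − (1+r)^−n)/r] × (1+r)) = CHF 27,154.51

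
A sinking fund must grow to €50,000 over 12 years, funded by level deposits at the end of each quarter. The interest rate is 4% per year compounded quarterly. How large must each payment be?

€816.69

Level ordinary annuity; solve FV = PMT × [((1+r)^n − 1)/r] for PMT.
Periodic rate r = 0.04/4 per quarter; n is counted in quarters.
With n = 48: PMT = 50,000 / ([((1+r)^n − 1)/r]) = €816.69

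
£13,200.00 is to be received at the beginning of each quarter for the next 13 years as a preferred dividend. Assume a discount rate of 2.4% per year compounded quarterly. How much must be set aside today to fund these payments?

This is an annuity due: 52 payments of £13,200.00 at the beginning of each quarter.
Periodic rate r = 0.024/4 per quarter; n is counted in quarters.
PV = PMT × [(1 − (1+r)^−n)/r] × (1+r) = 13,200 × [1 − (1+r)^−52] / r × (1+r) = £591,667.48

£591,667.48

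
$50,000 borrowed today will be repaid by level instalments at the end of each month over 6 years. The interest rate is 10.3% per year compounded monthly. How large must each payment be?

Level ordinary annuity; solve PV = PMT × [(1 − (1+r)^−n)/r] for PMT.
Periodic rate r = 0.103/12 per month; n is counted in months.
With n = 72: PMT = 50,000 / ([(1 − (1+r)^−n)/r]) = $933.87

$933.87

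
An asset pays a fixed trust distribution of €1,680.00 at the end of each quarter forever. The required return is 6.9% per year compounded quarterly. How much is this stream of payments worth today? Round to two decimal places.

Periodic rate r = 0.069/4 per quarter.
Level perpetuity: PV = PMT / r = 1,680 / (0.069/4) = €97,391.30.

€97,391.30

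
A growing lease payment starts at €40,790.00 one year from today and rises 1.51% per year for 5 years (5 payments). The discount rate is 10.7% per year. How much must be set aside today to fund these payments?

€156,082.87

Periodic rate r = 0.107 per year.
Growing ordinary annuity: PV = PMT₁ × [1 − ((1+g)/(1+r))^n] / (r − g) = 40,790 × [1 − ((1+0.0151)/(1+r))^5] / (r − 0.0151) = €156,082.87.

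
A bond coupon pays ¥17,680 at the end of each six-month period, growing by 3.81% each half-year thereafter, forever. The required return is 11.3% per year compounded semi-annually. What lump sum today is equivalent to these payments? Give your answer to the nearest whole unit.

Periodic rate r = 0.113/2 per half-year.
Growing perpetuity (Gordon): PV = PMT₁ / (r − g) = 17,680 / (r − 0.0381) = ¥960,870.

¥960,870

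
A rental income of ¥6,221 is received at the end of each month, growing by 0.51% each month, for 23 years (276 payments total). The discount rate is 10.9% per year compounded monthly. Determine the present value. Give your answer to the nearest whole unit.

¥1,037,540

Periodic rate r = 0.109/12 per month; n is counted in months.
Growing ordinary annuity: PV = PMT₁ × [1 − ((1+g)/(1+r))^n] / (r − g) = 6,221 × [1 − ((1+0.0051)/(1+r))^276] / (r − 0.0051) = ¥1,037,540.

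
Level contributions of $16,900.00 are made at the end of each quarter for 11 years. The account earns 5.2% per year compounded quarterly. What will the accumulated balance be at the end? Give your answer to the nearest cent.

$994,874.54

This is an ordinary annuity: 44 deposits of $16,900.00 at the end of each quarter.
Periodic rate r = 0.052/4 per quarter; n is counted in quarters.
FV = PMT × [((1+r)^n − 1)/r] = 16,900 × [(1+r)^44 − 1] / r = $994,874.54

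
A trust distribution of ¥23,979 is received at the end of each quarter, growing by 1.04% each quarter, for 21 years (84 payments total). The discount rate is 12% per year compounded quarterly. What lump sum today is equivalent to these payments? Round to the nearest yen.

¥979,812

Periodic rate r = 0.12/4 per quarter; n is counted in quarters.
Growing ordinary annuity: PV = PMT₁ × [1 − ((1+g)/(1+r))^n] / (r − g) = 23,979 × [1 − ((1+0.0104)/(1+r))^84] / (r − 0.0104) = ¥979,812.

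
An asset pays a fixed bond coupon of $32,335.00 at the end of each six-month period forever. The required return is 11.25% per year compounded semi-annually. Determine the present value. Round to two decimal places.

Periodic rate r = 0.1125/2 per half-year.
Level perpetuity: PV = PMT / r = 32,335 / (0.1125/2) = $574,844.44.

$574,844.44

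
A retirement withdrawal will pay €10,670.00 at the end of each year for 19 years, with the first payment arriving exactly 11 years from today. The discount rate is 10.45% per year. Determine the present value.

€32,073.25

Ordinary annuity of 19 payments, first payment at period 11.
Periodic rate r = 0.1045 per year.
The ordinary-annuity PV formula values the stream one period before the first payment (period 10); discount that back 10 periods:
PV₀ = 10,670 × [1 − (1+r)^−19] / r × (1+r)^−10 = €32,073.25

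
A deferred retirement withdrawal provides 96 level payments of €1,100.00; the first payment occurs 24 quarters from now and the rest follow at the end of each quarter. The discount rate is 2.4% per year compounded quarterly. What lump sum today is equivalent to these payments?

€69,800.61

Ordinary annuity of 96 payments, first payment at period 24.
Periodic rate r = 0.024/4 per quarter; n is counted in quarters.
The ordinary-annuity PV formula values the stream one period before the first payment (period 23); discount that back 23 periods:
PV₀ = 1,100 × [1 − (1+r)^−96] / r × (1+r)^−23 = €69,800.61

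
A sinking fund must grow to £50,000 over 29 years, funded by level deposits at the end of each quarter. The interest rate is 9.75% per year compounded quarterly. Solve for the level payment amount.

Level ordinary annuity; solve FV = PMT × [((1+r)^n − 1)/r] for PMT.
Periodic rate r = 0.0975/4 per quarter; n is counted in quarters.
With n = 116: PMT = 50,000 / ([((1+r)^n − 1)/r]) = £79.45

£79.45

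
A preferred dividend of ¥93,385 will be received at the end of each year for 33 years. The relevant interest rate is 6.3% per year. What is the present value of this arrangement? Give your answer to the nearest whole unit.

This is an ordinary annuity: 33 payments of ¥93,385 at the end of each year.
Periodic rate r = 0.063 per year.
PV = PMT × [(1 − (1+r)^−n)/r] = 93,385 × [1 − (1+r)^−33] / r = ¥1,284,905

¥1,284,905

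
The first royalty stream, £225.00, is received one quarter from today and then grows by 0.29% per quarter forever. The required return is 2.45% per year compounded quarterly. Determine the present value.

£69,767.44

Periodic rate r = 0.0245/4 per quarter.
Growing perpetuity (Gordon): PV = PMT₁ / (r − g) = 225 / (r − 0.0029) = £69,767.44.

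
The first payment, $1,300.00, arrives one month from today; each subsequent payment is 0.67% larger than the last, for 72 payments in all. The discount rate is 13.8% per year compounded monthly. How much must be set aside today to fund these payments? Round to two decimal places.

$78,540.46

Periodic rate r = 0.138/12 per month; n is counted in months.
Growing ordinary annuity: PV = PMT₁ × [1 − ((1+g)/(1+r))^n] / (r − g) = 1,300 × [1 − ((1+0.0067)/(1+r))^72] / (r − 0.0067) = $78,540.46.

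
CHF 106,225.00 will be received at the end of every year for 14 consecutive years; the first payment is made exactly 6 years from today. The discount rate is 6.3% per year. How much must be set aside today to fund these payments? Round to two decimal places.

CHF 714,134.86

Ordinary annuity of 14 payments, first payment at period 6.
Periodic rate r = 0.063 per year.
The ordinary-annuity PV formula values the stream one period before the first payment (period 5); discount that back 5 periods:
PV₀ = 106,225 × [1 − (1+r)^−14] / r × (1+r)^−5 = CHF 714,134.86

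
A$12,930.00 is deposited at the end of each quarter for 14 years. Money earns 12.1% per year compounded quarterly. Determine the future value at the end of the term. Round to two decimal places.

This is an ordinary annuity: 56 deposits of A$12,930.00 at the end of each quarter.
Periodic rate r = 0.121/4 per quarter; n is counted in quarters.
FV = PMT × [((1+r)^n − 1)/r] = 12,930 × [(1+r)^56 − 1] / r = A$1,840,650.74

A$1,840,650.74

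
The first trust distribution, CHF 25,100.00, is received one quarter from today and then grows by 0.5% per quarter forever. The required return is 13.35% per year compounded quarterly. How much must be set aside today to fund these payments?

CHF 884,581.50

Periodic rate r = 0.1335/4 per quarter.
Growing perpetuity (Gordon): PV = PMT₁ / (r − g) = 25,100 / (r − 0.005) = CHF 884,581.50.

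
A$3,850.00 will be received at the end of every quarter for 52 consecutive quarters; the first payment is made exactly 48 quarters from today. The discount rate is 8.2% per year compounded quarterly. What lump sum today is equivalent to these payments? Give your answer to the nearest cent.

Ordinary annuity of 52 payments, first payment at period 48.
Periodic rate r = 0.082/4 per quarter; n is counted in quarters.
The ordinary-annuity PV formula values the stream one period before the first payment (period 47); discount that back 47 periods:
PV₀ = 3,850 × [1 − (1+r)^−52] / r × (1+r)^−47 = A$47,170.01

A$47,170.01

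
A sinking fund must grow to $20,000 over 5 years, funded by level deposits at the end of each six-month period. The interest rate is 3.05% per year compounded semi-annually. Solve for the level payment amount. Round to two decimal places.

$1,866.56

Level ordinary annuity; solve FV = PMT × [((1+r)^n − 1)/r] for PMT.
Periodic rate r = 0.0305/2 per half-year; n is counted in half-years.
With n = 10: PMT = 20,000 / ([((1+r)^n − 1)/r]) = $1,866.56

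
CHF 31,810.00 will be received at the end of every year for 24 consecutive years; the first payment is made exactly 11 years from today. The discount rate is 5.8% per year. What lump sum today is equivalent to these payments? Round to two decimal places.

CHF 231,435.93

Ordinary annuity of 24 payments, first payment at period 11.
Periodic rate r = 0.058 per year.
The ordinary-annuity PV formula values the stream one period before the first payment (period 10); discount that back 10 periods:
PV₀ = 31,810 × [1 − (1+r)^−24] / r × (1+r)^−10 = CHF 231,435.93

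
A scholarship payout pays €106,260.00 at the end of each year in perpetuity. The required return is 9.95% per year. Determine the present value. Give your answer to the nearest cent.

€1,067,939.70

Periodic rate r = 0.0995 per year.
Level perpetuity: PV = PMT / r = 106,260 / (0.0995) = €1,067,939.70.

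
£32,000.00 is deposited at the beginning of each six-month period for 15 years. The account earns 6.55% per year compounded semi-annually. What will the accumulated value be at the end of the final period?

£1,644,222.94

This is an annuity due: 30 deposits of £32,000.00 at the beginning of each six-month period.
Periodic rate r = 0.0655/2 per half-year; n is counted in half-years.
FV = PMT × [((1+r)^n − 1)/r] × (1+r) = 32,000 × [(1+r)^30 − 1] / r × (1+r) = £1,644,222.94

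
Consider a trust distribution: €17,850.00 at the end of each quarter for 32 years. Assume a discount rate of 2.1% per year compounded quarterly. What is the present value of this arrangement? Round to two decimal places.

This is an ordinary annuity: 128 payments of €17,850.00 at the end of each quarter.
Periodic rate r = 0.021/4 per quarter; n is counted in quarters.
PV = PMT × [(1 − (1+r)^−n)/r] = 17,850 × [1 − (1+r)^−128] / r = €1,660,612.08

€1,660,612.08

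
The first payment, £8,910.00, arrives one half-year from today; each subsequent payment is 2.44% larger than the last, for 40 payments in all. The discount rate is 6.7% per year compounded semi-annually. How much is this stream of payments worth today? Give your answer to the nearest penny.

£291,736.17

Periodic rate r = 0.067/2 per half-year; n is counted in half-years.
Growing ordinary annuity: PV = PMT₁ × [1 − ((1+g)/(1+r))^n] / (r − g) = 8,910 × [1 − ((1+0.0244)/(1+r))^40] / (r − 0.0244) = £291,736.17.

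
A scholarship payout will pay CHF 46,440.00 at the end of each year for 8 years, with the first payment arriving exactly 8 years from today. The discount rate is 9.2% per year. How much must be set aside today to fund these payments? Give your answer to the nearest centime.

CHF 137,789.34

Ordinary annuity of 8 payments, first payment at period 8.
Periodic rate r = 0.092 per year.
The ordinary-annuity PV formula values the stream one period before the first payment (period 7); discount that back 7 periods:
PV₀ = 46,440 × [1 − (1+r)^−8] / r × (1+r)^−7 = CHF 137,789.34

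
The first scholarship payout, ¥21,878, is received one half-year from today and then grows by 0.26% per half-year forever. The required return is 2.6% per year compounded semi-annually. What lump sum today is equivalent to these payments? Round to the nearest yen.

Periodic rate r = 0.026/2 per half-year.
Growing perpetuity (Gordon): PV = PMT₁ / (r − g) = 21,878 / (r − 0.0026) = ¥2,103,654.

¥2,103,654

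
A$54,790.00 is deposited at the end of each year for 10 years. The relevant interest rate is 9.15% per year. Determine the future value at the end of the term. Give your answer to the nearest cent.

This is an ordinary annuity: 10 deposits of A$54,790.00 at the end of each year.
Periodic rate r = 0.0915 per year.
FV = PMT × [((1+r)^n − 1)/r] = 54,790 × [(1+r)^10 − 1] / r = A$838,403.50

A$838,403.50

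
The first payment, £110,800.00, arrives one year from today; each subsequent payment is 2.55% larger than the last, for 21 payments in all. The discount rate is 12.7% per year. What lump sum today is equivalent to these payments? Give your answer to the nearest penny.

Periodic rate r = 0.127 per year.
Growing ordinary annuity: PV = PMT₁ × [1 − ((1+g)/(1+r))^n] / (r − g) = 110,800 × [1 − ((1+0.0255)/(1+r))^21] / (r − 0.0255) = £941,200.47.

£941,200.47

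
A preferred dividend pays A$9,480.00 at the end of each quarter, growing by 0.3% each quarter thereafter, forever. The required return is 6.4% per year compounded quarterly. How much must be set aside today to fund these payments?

A$729,230.77

Periodic rate r = 0.064/4 per quarter.
Growing perpetuity (Gordon): PV = PMT₁ / (r − g) = 9,480 / (r − 0.003) = A$729,230.77.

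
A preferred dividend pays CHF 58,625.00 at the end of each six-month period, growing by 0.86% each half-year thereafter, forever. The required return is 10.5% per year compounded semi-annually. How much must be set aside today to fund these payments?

Periodic rate r = 0.105/2 per half-year.
Growing perpetuity (Gordon): PV = PMT₁ / (r − g) = 58,625 / (r − 0.0086) = CHF 1,335,421.41.

CHF 1,335,421.41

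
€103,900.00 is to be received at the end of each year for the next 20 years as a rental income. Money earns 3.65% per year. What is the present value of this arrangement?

€1,456,825.75

This is an ordinary annuity: 20 payments of €103,900.00 at the end of each year.
Periodic rate r = 0.0365 per year.
PV = PMT × [(1 − (1+r)^−n)/r] = 103,900 × [1 − (1+r)^−20] / r = €1,456,825.75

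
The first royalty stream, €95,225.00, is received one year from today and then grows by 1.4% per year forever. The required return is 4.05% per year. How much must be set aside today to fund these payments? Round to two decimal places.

Periodic rate r = 0.0405 per year.
Growing perpetuity (Gordon): PV = PMT₁ / (r − g) = 95,225 / (r − 0.014) = €3,593,396.23.

€3,593,396.23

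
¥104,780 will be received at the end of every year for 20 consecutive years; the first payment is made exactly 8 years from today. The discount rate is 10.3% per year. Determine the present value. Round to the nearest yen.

¥440,074

Ordinary annuity of 20 payments, first payment at period 8.
Periodic rate r = 0.103 per year.
The ordinary-annuity PV formula values the stream one period before the first payment (period 7); discount that back 7 periods:
PV₀ = 104,780 × [1 − (1+r)^−20] / r × (1+r)^−7 = ¥440,074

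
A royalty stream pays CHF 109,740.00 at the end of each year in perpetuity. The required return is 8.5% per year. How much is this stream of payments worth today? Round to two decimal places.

Periodic rate r = 0.085 per year.
Level perpetuity: PV = PMT / r = 109,740 / (0.085) = CHF 1,291,058.82.

CHF 1,291,058.82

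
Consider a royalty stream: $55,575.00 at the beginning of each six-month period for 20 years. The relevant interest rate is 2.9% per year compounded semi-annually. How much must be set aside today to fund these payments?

$1,702,176.03

This is an annuity due: 40 payments of $55,575.00 at the beginning of each six-month period.
Periodic rate r = 0.029/2 per half-year; n is counted in half-years.
PV = PMT × [(1 − (1+r)^−n)/r] × (1+r) = 55,575 × [1 − (1+r)^−40] / r × (1+r) = $1,702,176.03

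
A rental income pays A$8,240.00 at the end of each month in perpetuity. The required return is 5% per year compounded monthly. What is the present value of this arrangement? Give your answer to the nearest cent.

A$1,977,600.00

Periodic rate r = 0.05/12 per month.
Level perpetuity: PV = PMT / r = 8,240 / (0.05/12) = A$1,977,600.00.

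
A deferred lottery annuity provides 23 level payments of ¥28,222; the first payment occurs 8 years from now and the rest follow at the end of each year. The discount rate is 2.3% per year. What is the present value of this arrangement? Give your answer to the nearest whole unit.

¥426,194

Ordinary annuity of 23 payments, first payment at period 8.
Periodic rate r = 0.023 per year.
The ordinary-annuity PV formula values the stream one period before the first payment (period 7); discount that back 7 periods:
PV₀ = 28,222 × [1 − (1+r)^−23] / r × (1+r)^−7 = ¥426,194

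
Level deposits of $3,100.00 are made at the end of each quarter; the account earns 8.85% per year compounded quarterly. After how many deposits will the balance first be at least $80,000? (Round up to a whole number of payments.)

21 payments

Periodic rate r = 0.0885/4 per quarter; n is counted in quarters.
Ordinary annuity FV: 80,000 = 3,100 × [((1+r)^n − 1)/r].
(1+r)^n = 1 + 80,000 × r / 3,100, so n = ln(1 + 80,000·r/3,100) / ln(1+r) = 20.64.
Round up to a whole number of payments: n = 21.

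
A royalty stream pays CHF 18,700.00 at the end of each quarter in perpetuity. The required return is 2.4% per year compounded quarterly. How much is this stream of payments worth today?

Periodic rate r = 0.024/4 per quarter.
Level perpetuity: PV = PMT / r = 18,700 / (0.024/4) = CHF 3,116,666.67.

CHF 3,116,666.67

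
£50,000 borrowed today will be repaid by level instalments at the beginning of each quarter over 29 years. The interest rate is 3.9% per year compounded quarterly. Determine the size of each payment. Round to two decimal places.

£714.70

Level annuity due; solve PV = PMT × [(1 − (1+r)^−n)/r] × (1+r) for PMT.
Periodic rate r = 0.039/4 per quarter; n is counted in quarters.
With n = 116: PMT = 50,000 / ([(1 − (1+r)^−n)/r] × (1+r)) = £714.70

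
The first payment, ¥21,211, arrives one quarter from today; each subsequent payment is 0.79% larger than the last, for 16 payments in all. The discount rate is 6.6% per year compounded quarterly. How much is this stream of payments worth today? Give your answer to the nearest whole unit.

Periodic rate r = 0.066/4 per quarter; n is counted in quarters.
Growing ordinary annuity: PV = PMT₁ × [1 − ((1+g)/(1+r))^n] / (r − g) = 21,211 × [1 − ((1+0.0079)/(1+r))^16] / (r − 0.0079) = ¥313,496.

¥313,496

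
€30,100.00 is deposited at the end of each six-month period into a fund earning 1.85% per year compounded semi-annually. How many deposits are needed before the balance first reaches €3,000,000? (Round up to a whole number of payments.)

71 payments

Periodic rate r = 0.0185/2 per half-year; n is counted in half-years.
Ordinary annuity FV: 3,000,000 = 30,100 × [((1+r)^n − 1)/r].
(1+r)^n = 1 + 3,000,000 × r / 30,100, so n = ln(1 + 3,000,000·r/30,100) / ln(1+r) = 70.96.
Round up to a whole number of payments: n = 71.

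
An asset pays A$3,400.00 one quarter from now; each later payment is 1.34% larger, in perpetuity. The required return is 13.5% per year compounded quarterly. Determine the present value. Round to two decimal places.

Periodic rate r = 0.135/4 per quarter.
Growing perpetuity (Gordon): PV = PMT₁ / (r − g) = 3,400 / (r − 0.0134) = A$167,076.17.

A$167,076.17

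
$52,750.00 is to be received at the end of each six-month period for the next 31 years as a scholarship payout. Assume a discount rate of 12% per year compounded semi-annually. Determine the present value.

$855,447.06

This is an ordinary annuity: 62 payments of $52,750.00 at the end of each six-month period.
Periodic rate r = 0.12/2 per half-year; n is counted in half-years.
PV = PMT × [(1 − (1+r)^−n)/r] = 52,750 × [1 − (1+r)^−62] / r = $855,447.06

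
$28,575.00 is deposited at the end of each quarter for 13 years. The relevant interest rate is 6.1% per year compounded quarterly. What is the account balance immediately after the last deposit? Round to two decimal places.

This is an ordinary annuity: 52 deposits of $28,575.00 at the end of each quarter.
Periodic rate r = 0.061/4 per quarter; n is counted in quarters.
FV = PMT × [((1+r)^n − 1)/r] = 28,575 × [(1+r)^52 − 1] / r = $2,242,579.56

$2,242,579.56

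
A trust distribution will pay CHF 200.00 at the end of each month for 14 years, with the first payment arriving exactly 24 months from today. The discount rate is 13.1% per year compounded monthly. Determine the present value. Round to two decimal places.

CHF 11,968.99

Ordinary annuity of 168 payments, first payment at period 24.
Periodic rate r = 0.131/12 per month; n is counted in months.
The ordinary-annuity PV formula values the stream one period before the first payment (period 23); discount that back 23 periods:
PV₀ = 200 × [1 − (1+r)^−168] / r × (1+r)^−23 = CHF 11,968.99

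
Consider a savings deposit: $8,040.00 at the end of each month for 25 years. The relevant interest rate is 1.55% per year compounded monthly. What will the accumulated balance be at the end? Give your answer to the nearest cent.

$2,943,726.86

This is an ordinary annuity: 300 deposits of $8,040.00 at the end of each month.
Periodic rate r = 0.0155/12 per month; n is counted in months.
FV = PMT × [((1+r)^n − 1)/r] = 8,040 × [(1+r)^300 − 1] / r = $2,943,726.86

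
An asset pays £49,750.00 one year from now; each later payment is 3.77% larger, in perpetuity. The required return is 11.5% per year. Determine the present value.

Periodic rate r = 0.115 per year.
Growing perpetuity (Gordon): PV = PMT₁ / (r − g) = 49,750 / (r − 0.0377) = £643,596.38.

£643,596.38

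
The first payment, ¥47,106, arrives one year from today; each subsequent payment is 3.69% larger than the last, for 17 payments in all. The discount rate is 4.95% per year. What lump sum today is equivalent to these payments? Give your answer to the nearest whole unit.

Periodic rate r = 0.0495 per year.
Growing ordinary annuity: PV = PMT₁ × [1 − ((1+g)/(1+r))^n] / (r − g) = 47,106 × [1 − ((1+0.0369)/(1+r))^17] / (r − 0.0369) = ¥693,966.

¥693,966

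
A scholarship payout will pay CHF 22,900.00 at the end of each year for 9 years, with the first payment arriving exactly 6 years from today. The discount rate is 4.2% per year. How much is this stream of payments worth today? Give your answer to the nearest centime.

Ordinary annuity of 9 payments, first payment at period 6.
Periodic rate r = 0.042 per year.
The ordinary-annuity PV formula values the stream one period before the first payment (period 5); discount that back 5 periods:
PV₀ = 22,900 × [1 − (1+r)^−9] / r × (1+r)^−5 = CHF 137,356.23

CHF 137,356.23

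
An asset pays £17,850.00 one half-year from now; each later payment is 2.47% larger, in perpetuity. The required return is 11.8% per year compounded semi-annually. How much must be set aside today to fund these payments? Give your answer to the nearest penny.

Periodic rate r = 0.118/2 per half-year.
Growing perpetuity (Gordon): PV = PMT₁ / (r − g) = 17,850 / (r − 0.0247) = £520,408.16.

£520,408.16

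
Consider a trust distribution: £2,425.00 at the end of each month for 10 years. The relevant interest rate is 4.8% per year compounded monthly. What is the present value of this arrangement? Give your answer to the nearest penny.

£230,753.22

This is an ordinary annuity: 120 payments of £2,425.00 at the end of each month.
Periodic rate r = 0.048/12 per month; n is counted in months.
PV = PMT × [(1 − (1+r)^−n)/r] = 2,425 × [1 − (1+r)^−120] / r = £230,753.22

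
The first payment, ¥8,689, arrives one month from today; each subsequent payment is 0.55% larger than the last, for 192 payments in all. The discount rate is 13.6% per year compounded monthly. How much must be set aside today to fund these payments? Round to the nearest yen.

¥998,972

Periodic rate r = 0.136/12 per month; n is counted in months.
Growing ordinary annuity: PV = PMT₁ × [1 − ((1+g)/(1+r))^n] / (r − g) = 8,689 × [1 − ((1+0.0055)/(1+r))^192] / (r − 0.0055) = ¥998,972.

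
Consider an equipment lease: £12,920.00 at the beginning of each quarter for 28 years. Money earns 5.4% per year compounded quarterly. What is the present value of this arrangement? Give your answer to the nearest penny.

£753,937.93

This is an annuity due: 112 payments of £12,920.00 at the beginning of each quarter.
Periodic rate r = 0.054/4 per quarter; n is counted in quarters.
PV = PMT × [(1 − (1+r)^−n)/r] × (1+r) = 12,920 × [1 − (1+r)^−112] / r × (1+r) = £753,937.93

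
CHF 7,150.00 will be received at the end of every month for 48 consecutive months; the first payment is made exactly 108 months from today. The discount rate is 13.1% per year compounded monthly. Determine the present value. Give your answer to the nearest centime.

Ordinary annuity of 48 payments, first payment at period 108.
Periodic rate r = 0.131/12 per month; n is counted in months.
The ordinary-annuity PV formula values the stream one period before the first payment (period 107); discount that back 107 periods:
PV₀ = 7,150 × [1 − (1+r)^−48] / r × (1+r)^−107 = CHF 83,249.11

CHF 83,249.11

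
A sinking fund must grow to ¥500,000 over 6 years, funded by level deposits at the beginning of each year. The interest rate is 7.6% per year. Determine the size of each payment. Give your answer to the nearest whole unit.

Level annuity due; solve FV = PMT × [((1+r)^n − 1)/r] × (1+r) for PMT.
Periodic rate r = 0.076 per year.
With n = 6: PMT = 500,000 / ([((1+r)^n − 1)/r] × (1+r)) = ¥63,986

¥63,986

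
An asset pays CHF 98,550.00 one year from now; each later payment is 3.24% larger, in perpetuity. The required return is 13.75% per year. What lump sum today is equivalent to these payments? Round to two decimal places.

Periodic rate r = 0.1375 per year.
Growing perpetuity (Gordon): PV = PMT₁ / (r − g) = 98,550 / (r − 0.0324) = CHF 937,678.40.

CHF 937,678.40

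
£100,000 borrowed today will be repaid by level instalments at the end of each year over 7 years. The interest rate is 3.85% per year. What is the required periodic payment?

£16,568.73

Level ordinary annuity; solve PV = PMT × [(1 − (1+r)^−n)/r] for PMT.
Periodic rate r = 0.0385 per year.
With n = 7: PMT = 100,000 / ([(1 − (1+r)^−n)/r]) = £16,568.73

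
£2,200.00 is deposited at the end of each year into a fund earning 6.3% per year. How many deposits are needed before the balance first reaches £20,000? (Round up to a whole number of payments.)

Periodic rate r = 0.063 per year.
Ordinary annuity FV: 20,000 = 2,200 × [((1+r)^n − 1)/r].
(1+r)^n = 1 + 20,000 × r / 2,200, so n = ln(1 + 20,000·r/2,200) / ln(1+r) = 7.41.
Round up to a whole number of payments: n = 8.

8 payments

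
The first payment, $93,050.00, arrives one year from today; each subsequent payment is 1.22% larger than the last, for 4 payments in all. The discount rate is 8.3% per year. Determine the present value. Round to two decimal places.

$311,418.66

Periodic rate r = 0.083 per year.
Growing ordinary annuity: PV = PMT₁ × [1 − ((1+g)/(1+r))^n] / (r − g) = 93,050 × [1 − ((1+0.0122)/(1+r))^4] / (r − 0.0122) = $311,418.66.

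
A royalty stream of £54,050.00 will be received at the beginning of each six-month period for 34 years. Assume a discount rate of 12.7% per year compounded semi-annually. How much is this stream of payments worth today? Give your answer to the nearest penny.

This is an annuity due: 68 payments of £54,050.00 at the beginning of each six-month period.
Periodic rate r = 0.127/2 per half-year; n is counted in half-years.
PV = PMT × [(1 − (1+r)^−n)/r] × (1+r) = 54,050 × [1 − (1+r)^−68] / r × (1+r) = £891,471.37

£891,471.37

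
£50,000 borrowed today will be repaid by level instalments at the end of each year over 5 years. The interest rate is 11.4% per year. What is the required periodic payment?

Level ordinary annuity; solve PV = PMT × [(1 − (1+r)^−n)/r] for PMT.
Periodic rate r = 0.114 per year.
With n = 5: PMT = 50,000 / ([(1 − (1+r)^−n)/r]) = £13,664.91

£13,664.91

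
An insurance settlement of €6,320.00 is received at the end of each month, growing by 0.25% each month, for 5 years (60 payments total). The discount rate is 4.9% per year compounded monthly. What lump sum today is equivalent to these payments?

€360,613.63

Periodic rate r = 0.049/12 per month; n is counted in months.
Growing ordinary annuity: PV = PMT₁ × [1 − ((1+g)/(1+r))^n] / (r − g) = 6,320 × [1 − ((1+0.0025)/(1+r))^60] / (r − 0.0025) = €360,613.63.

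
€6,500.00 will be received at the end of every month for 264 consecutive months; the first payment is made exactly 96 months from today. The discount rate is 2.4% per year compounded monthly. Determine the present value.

€1,101,878.31

Ordinary annuity of 264 payments, first payment at period 96.
Periodic rate r = 0.024/12 per month; n is counted in months.
The ordinary-annuity PV formula values the stream one period before the first payment (period 95); discount that back 95 periods:
PV₀ = 6,500 × [1 − (1+r)^−264] / r × (1+r)^−95 = €1,101,878.31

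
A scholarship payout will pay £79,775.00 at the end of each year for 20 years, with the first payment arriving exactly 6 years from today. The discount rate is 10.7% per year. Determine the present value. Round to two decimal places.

Ordinary annuity of 20 payments, first payment at period 6.
Periodic rate r = 0.107 per year.
The ordinary-annuity PV formula values the stream one period before the first payment (period 5); discount that back 5 periods:
PV₀ = 79,775 × [1 − (1+r)^−20] / r × (1+r)^−5 = £389,761.04

£389,761.04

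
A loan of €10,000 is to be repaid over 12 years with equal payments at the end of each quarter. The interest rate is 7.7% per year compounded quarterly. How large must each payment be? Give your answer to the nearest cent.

Level ordinary annuity; solve PV = PMT × [(1 − (1+r)^−n)/r] for PMT.
Periodic rate r = 0.077/4 per quarter; n is counted in quarters.
With n = 48: PMT = 10,000 / ([(1 − (1+r)^−n)/r]) = €321.06

€321.06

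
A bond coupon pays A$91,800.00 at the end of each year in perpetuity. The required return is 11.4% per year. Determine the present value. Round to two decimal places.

Periodic rate r = 0.114 per year.
Level perpetuity: PV = PMT / r = 91,800 / (0.114) = A$805,263.16.

A$805,263.16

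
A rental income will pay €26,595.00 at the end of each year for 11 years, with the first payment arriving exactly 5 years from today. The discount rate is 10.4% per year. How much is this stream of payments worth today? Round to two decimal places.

€114,169.76

Ordinary annuity of 11 payments, first payment at period 5.
Periodic rate r = 0.104 per year.
The ordinary-annuity PV formula values the stream one period before the first payment (period 4); discount that back 4 periods:
PV₀ = 26,595 × [1 − (1+r)^−11] / r × (1+r)^−4 = €114,169.76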